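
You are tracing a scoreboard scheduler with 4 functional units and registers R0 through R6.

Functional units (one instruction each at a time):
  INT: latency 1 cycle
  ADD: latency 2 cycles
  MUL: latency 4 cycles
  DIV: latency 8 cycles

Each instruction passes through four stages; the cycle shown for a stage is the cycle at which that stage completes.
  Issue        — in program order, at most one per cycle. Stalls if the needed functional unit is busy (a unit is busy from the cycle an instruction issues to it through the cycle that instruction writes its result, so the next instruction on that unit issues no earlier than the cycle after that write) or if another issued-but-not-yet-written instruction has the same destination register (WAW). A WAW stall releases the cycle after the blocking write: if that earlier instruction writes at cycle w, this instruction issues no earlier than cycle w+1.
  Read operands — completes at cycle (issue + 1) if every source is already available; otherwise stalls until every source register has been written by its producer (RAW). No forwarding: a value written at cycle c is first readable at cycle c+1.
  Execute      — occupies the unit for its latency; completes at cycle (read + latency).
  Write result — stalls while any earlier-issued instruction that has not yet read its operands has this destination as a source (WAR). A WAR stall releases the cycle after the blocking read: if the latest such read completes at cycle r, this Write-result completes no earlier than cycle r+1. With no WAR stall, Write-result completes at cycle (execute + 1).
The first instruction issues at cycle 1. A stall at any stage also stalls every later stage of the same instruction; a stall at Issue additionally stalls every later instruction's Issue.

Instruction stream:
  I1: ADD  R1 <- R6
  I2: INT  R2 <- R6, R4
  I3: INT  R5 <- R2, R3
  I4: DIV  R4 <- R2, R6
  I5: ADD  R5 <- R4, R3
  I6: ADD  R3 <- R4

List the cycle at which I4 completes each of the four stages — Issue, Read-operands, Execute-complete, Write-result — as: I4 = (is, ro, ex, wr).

I1  is:1  ro:2  ex:4  wr:5
I2  is:2  ro:3  ex:4  wr:5
I3  is:6  ro:7  ex:8  wr:9  — struct: INT busy until I2 writes@5
I4  is:7  ro:8  ex:16  wr:17
I5  is:10  ro:18  ex:20  wr:21  — WAW R5: wait I3 write@9, RAW R4: wait I4 write@17
I6  is:22  ro:23  ex:25  wr:26  — struct: ADD busy until I5 writes@21

I4 = (7, 8, 16, 17)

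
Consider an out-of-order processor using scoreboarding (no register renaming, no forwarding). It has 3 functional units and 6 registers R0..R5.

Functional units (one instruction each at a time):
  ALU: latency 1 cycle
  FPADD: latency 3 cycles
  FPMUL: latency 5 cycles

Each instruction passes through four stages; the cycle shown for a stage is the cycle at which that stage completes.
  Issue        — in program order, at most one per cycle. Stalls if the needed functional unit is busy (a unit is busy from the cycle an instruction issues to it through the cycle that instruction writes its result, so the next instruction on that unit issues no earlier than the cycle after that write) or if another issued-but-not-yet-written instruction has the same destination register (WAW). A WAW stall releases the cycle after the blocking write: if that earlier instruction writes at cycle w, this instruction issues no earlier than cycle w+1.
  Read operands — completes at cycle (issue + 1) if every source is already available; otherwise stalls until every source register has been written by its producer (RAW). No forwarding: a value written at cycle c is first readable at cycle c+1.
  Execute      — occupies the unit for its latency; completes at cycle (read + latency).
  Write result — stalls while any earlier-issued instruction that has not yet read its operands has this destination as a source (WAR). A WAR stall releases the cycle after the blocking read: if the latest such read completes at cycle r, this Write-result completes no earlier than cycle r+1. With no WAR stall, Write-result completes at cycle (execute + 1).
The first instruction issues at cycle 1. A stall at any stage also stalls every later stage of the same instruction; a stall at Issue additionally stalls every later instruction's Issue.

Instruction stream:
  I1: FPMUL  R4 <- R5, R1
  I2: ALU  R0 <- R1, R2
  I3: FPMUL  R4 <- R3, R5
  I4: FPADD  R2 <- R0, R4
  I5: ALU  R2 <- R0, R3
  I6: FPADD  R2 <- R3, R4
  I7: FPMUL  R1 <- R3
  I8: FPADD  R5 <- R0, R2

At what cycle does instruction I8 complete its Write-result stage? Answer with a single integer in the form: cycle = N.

I1  is:1  ro:2  ex:7  wr:8
I2  is:2  ro:3  ex:4  wr:5
I3  is:9  ro:10  ex:15  wr:16  — struct: FPMUL busy until I1 writes@8
I4  is:10  ro:17  ex:20  wr:21  — RAW R4: wait I3 write@16
I5  is:22  ro:23  ex:24  wr:25  — WAW R2: wait I4 write@21
I6  is:26  ro:27  ex:30  wr:31  — WAW R2: wait I5 write@25
I7  is:27  ro:28  ex:33  wr:34
I8  is:32  ro:33  ex:36  wr:37  — struct: FPADD busy until I6 writes@31

cycle = 37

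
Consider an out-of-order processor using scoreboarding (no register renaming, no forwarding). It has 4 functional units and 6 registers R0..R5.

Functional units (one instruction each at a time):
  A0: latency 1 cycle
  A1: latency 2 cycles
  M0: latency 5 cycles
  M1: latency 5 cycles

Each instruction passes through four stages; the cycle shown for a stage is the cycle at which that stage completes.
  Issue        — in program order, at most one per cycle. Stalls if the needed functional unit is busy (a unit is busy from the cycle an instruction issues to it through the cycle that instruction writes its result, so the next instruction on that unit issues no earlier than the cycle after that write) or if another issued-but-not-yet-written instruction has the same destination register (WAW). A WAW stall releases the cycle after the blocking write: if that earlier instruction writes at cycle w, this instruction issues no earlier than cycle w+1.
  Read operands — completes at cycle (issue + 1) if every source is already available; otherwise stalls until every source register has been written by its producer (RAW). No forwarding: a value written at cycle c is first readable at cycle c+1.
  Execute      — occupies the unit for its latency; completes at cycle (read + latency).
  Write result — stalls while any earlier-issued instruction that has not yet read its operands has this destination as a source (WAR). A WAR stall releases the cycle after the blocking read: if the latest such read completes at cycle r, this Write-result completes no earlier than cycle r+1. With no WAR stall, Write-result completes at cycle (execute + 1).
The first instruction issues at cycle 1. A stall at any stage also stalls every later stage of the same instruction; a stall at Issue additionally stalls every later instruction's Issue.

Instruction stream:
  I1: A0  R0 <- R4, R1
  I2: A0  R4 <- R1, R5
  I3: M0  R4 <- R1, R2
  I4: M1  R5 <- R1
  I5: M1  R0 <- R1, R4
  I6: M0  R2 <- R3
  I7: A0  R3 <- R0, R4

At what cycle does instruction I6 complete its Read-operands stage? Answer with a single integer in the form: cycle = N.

cycle = 20

t=1  issue I1 (A0)
t=2  I1 read-ops
t=3  I1 finished on A0
t=4  I1→R0
t=5  issue I2 (A0)
t=6  I2 read-ops
t=7  I2 finished on A0
t=8  I2→R4
t=9  issue I3 (M0)
t=10  I3 read-ops | issue I4 (M1)
t=11  I4 read-ops
t=15  I3 finished on M0
t=16  I3→R4 | I4 finished on M1
t=17  I4→R5
t=18  issue I5 (M1)
t=19  I5 read-ops | issue I6 (M0)
t=20  I6 read-ops | issue I7 (A0)
t=24  I5 finished on M1
t=25  I5→R0 | I6 finished on M0
t=26  I6→R2 | I7 read-ops
t=27  I7 finished on A0
t=28  I7→R3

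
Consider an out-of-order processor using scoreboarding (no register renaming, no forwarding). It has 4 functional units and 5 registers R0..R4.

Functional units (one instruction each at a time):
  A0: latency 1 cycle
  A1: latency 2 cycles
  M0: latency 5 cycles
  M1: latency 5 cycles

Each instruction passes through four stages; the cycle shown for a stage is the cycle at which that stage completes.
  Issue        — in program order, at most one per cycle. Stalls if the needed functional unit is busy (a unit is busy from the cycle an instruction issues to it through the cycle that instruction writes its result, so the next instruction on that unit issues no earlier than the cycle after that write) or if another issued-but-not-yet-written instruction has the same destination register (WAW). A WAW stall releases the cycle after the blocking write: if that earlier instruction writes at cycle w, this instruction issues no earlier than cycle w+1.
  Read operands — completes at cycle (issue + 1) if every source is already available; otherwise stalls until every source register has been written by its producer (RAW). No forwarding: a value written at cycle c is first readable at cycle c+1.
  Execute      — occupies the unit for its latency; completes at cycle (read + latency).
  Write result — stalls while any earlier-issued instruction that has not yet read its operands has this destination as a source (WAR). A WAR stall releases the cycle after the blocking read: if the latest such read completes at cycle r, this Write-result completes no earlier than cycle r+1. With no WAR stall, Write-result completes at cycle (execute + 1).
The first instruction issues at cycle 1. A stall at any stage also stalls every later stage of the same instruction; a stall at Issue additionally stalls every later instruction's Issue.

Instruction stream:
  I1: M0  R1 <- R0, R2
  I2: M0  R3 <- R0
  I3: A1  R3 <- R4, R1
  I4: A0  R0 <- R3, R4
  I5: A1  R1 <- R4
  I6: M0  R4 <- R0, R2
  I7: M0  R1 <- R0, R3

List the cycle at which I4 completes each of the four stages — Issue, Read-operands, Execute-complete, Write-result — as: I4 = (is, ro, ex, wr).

I4 = (18, 22, 23, 24)

I1 -> (1, 2, 7, 8)
I2 -> (9, 10, 15, 16)  // struct: M0 busy until I1 writes@8
I3 -> (17, 18, 20, 21)  // WAW R3: wait I2 write@16
I4 -> (18, 22, 23, 24)  // RAW R3: wait I3 write@21
I5 -> (22, 23, 25, 26)  // struct: A1 busy until I3 writes@21
I6 -> (23, 25, 30, 31)  // RAW R0: wait I4 write@24
I7 -> (32, 33, 38, 39)  // struct: M0 busy until I6 writes@31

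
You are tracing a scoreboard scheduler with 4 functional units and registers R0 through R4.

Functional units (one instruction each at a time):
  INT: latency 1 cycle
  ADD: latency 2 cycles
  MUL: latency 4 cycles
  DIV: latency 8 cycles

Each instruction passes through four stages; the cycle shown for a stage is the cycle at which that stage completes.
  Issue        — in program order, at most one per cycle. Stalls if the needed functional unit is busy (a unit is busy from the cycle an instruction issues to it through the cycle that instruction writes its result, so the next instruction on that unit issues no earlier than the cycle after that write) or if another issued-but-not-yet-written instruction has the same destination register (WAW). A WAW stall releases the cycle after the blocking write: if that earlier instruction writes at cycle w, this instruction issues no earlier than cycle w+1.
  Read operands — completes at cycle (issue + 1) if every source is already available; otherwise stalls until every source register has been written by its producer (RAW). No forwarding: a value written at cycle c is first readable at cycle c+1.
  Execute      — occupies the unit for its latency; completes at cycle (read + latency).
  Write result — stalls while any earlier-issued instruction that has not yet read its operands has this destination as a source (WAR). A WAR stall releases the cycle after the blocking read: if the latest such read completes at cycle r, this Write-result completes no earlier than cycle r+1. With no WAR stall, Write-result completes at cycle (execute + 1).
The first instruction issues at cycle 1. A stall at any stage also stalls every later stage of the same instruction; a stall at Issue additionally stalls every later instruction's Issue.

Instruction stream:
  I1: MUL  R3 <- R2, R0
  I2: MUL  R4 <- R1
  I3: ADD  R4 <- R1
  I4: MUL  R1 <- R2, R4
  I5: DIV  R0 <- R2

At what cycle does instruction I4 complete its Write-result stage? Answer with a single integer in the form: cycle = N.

I1  is:1  ro:2  ex:6  wr:7
I2  is:8  ro:9  ex:13  wr:14  — struct: MUL busy until I1 writes@7
I3  is:15  ro:16  ex:18  wr:19  — WAW R4: wait I2 write@14
I4  is:16  ro:20  ex:24  wr:25  — RAW R4: wait I3 write@19
I5  is:17  ro:18  ex:26  wr:27

cycle = 25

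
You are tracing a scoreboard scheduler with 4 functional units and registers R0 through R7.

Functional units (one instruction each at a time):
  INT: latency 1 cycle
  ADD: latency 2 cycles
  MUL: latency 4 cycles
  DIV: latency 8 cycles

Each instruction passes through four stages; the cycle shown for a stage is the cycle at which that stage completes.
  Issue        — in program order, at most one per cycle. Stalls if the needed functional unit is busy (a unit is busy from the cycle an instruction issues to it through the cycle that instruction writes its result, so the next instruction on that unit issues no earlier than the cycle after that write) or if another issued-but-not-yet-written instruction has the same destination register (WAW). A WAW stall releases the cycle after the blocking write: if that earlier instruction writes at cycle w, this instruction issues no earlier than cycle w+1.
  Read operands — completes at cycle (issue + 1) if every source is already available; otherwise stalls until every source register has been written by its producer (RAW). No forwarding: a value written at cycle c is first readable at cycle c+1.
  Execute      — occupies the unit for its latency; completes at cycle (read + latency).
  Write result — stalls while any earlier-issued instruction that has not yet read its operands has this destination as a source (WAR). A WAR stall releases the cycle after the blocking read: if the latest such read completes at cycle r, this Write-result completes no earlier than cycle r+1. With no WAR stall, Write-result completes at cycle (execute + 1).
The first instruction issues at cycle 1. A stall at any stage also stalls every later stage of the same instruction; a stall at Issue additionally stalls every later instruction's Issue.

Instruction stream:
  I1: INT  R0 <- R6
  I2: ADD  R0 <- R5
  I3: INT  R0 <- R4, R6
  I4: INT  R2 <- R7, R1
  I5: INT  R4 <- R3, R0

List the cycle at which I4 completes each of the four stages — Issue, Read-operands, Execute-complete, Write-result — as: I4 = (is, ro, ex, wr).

I4 = (14, 15, 16, 17)

I1  is:1  ro:2  ex:3  wr:4
I2  is:5  ro:6  ex:8  wr:9  — WAW R0: wait I1 write@4
I3  is:10  ro:11  ex:12  wr:13  — WAW R0: wait I2 write@9
I4  is:14  ro:15  ex:16  wr:17  — struct: INT busy until I3 writes@13
I5  is:18  ro:19  ex:20  wr:21  — struct: INT busy until I4 writes@17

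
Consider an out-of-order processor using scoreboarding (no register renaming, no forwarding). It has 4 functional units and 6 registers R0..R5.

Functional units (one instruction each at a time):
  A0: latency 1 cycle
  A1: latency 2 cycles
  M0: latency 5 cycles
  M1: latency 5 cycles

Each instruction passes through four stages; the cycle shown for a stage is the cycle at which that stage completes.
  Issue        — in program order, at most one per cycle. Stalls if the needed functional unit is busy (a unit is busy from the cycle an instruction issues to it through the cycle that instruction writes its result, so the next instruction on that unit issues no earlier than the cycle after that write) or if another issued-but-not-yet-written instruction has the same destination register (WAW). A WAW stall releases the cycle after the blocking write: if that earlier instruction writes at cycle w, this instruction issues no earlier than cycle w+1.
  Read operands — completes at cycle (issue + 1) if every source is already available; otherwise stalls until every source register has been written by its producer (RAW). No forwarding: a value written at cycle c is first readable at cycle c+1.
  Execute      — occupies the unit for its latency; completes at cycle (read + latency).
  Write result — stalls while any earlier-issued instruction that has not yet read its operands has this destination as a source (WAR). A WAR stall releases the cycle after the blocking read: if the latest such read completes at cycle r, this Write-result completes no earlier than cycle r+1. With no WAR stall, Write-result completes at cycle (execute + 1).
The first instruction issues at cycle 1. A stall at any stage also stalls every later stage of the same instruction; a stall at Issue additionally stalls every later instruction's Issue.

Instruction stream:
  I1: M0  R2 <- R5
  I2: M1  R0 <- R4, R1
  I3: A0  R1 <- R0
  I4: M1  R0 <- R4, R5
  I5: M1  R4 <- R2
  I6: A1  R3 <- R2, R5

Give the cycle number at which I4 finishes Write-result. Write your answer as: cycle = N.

cycle = 17

cycle 1: issue I1 (M0)
cycle 2: I1 read-ops, issue I2 (M1)
cycle 3: I2 read-ops, issue I3 (A0)
cycle 7: I1 finished on M0
cycle 8: I1→R2, I2 finished on M1
cycle 9: I2→R0
cycle 10: I3 read-ops, issue I4 (M1)
cycle 11: I3 finished on A0, I4 read-ops
cycle 12: I3→R1
cycle 16: I4 finished on M1
cycle 17: I4→R0
cycle 18: issue I5 (M1)
cycle 19: I5 read-ops, issue I6 (A1)
cycle 20: I6 read-ops
cycle 22: I6 finished on A1
cycle 23: I6→R3
cycle 24: I5 finished on M1
cycle 25: I5→R4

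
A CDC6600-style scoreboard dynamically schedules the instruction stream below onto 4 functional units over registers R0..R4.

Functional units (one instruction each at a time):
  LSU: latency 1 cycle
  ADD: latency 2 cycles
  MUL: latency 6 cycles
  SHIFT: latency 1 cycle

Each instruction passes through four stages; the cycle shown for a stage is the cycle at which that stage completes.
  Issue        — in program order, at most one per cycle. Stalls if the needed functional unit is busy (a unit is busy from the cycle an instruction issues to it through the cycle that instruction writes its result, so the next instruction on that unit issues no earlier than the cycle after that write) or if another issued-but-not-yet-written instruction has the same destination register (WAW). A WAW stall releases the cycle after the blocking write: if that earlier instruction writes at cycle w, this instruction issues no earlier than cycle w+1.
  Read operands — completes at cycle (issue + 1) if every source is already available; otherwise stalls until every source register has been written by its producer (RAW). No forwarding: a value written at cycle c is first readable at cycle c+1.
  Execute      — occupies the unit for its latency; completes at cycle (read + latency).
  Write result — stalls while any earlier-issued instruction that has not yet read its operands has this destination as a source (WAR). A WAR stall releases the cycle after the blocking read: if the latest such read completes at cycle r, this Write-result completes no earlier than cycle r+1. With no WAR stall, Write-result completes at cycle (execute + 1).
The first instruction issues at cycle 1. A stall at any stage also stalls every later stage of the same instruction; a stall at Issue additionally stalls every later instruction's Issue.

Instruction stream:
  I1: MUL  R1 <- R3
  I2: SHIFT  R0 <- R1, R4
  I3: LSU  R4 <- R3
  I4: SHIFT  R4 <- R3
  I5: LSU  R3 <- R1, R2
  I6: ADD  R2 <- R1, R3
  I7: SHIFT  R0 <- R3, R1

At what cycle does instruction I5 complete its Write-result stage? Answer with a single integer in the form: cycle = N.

cycle = 17

I1  is:1  ro:2  ex:8  wr:9
I2  is:2  ro:10  ex:11  wr:12  — RAW R1: wait I1 write@9
I3  is:3  ro:4  ex:5  wr:11  — WAR R4: wait I2 read@10
I4  is:13  ro:14  ex:15  wr:16  — struct: SHIFT busy until I2 writes@12
I5  is:14  ro:15  ex:16  wr:17
I6  is:15  ro:18  ex:20  wr:21  — RAW R3: wait I5 write@17
I7  is:17  ro:18  ex:19  wr:20  — struct: SHIFT busy until I4 writes@16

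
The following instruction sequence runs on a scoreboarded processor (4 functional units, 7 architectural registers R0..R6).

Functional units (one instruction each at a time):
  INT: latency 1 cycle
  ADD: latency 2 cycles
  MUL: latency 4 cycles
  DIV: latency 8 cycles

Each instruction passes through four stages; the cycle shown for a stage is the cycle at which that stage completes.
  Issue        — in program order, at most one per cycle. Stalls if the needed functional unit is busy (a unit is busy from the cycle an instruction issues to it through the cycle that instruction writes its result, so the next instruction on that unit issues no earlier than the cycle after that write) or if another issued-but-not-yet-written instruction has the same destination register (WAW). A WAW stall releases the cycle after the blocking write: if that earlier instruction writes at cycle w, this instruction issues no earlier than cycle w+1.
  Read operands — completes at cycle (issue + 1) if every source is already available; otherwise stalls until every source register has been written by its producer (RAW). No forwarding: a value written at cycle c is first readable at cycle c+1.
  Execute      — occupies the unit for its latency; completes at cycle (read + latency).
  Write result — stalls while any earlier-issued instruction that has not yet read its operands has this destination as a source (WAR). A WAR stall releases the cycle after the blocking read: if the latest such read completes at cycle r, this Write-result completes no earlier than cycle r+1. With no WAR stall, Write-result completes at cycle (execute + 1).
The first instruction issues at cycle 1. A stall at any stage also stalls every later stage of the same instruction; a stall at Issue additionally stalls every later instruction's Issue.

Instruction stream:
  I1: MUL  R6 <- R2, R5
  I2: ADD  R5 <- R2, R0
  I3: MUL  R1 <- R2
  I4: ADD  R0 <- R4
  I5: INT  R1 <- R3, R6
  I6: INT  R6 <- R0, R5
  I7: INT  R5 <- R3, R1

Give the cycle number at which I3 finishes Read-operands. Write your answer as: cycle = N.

cycle 1: issue I1 (MUL)
cycle 2: I1 read-ops | issue I2 (ADD)
cycle 3: I2 read-ops
cycle 5: I2 finished on ADD
cycle 6: I1 finished on MUL | I2→R5
cycle 7: I1→R6
cycle 8: issue I3 (MUL)
cycle 9: I3 read-ops | issue I4 (ADD)
cycle 10: I4 read-ops
cycle 12: I4 finished on ADD
cycle 13: I3 finished on MUL | I4→R0
cycle 14: I3→R1
cycle 15: issue I5 (INT)
cycle 16: I5 read-ops
cycle 17: I5 finished on INT
cycle 18: I5→R1
cycle 19: issue I6 (INT)
cycle 20: I6 read-ops
cycle 21: I6 finished on INT
cycle 22: I6→R6
cycle 23: issue I7 (INT)
cycle 24: I7 read-ops
cycle 25: I7 finished on INT
cycle 26: I7→R5

cycle = 9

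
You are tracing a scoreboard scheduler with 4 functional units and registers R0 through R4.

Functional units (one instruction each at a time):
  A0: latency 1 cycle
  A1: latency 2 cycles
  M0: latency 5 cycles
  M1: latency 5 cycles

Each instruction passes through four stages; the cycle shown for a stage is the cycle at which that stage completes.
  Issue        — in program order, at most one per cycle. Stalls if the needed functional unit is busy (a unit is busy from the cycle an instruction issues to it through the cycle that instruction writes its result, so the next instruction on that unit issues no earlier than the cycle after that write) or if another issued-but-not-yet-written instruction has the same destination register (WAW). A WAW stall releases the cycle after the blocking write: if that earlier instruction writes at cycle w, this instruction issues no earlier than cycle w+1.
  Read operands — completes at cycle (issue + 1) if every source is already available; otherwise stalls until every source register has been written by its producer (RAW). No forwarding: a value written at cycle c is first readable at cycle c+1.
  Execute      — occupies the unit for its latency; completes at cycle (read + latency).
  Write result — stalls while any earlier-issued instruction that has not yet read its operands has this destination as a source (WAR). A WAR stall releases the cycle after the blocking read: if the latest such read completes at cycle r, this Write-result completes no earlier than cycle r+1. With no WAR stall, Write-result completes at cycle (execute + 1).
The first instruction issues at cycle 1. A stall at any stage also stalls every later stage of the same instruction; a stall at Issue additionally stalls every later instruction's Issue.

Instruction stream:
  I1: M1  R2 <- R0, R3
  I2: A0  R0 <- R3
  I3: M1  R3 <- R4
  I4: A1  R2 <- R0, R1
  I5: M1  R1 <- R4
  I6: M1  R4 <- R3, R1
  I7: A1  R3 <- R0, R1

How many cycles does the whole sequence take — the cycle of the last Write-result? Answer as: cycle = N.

cycle = 32

t=1  I1 dispatched to M1
t=2  I1 operands ready · I2 dispatched to A0
t=3  I2 operands ready
t=4  I2 complete
t=5  R0←I2
t=7  I1 complete
t=8  R2←I1
t=9  I3 dispatched to M1
t=10  I3 operands ready · I4 dispatched to A1
t=11  I4 operands ready
t=13  I4 complete
t=14  R2←I4
t=15  I3 complete
t=16  R3←I3
t=17  I5 dispatched to M1
t=18  I5 operands ready
t=23  I5 complete
t=24  R1←I5
t=25  I6 dispatched to M1
t=26  I6 operands ready · I7 dispatched to A1
t=27  I7 operands ready
t=29  I7 complete
t=30  R3←I7
t=31  I6 complete
t=32  R4←I6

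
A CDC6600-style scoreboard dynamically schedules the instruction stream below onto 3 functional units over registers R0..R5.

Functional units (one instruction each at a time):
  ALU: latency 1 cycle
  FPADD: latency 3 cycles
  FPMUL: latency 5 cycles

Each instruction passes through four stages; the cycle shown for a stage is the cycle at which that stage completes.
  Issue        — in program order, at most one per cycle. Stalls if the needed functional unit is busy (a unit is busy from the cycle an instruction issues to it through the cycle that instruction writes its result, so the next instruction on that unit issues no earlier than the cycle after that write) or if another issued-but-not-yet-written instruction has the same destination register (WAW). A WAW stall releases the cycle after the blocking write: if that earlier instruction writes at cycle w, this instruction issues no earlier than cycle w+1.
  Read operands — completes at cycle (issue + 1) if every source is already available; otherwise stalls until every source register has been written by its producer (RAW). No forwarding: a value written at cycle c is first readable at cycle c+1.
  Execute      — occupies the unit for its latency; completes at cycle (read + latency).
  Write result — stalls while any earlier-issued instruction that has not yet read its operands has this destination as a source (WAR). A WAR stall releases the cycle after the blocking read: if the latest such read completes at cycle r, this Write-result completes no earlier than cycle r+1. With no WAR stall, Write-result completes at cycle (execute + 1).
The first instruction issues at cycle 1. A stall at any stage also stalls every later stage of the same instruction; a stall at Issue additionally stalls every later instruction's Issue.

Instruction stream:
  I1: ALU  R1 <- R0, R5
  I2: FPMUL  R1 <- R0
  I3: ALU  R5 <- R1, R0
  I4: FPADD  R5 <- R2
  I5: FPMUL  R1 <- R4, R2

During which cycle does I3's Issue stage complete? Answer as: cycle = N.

c1: I1→ALU
c2: I1 RO
c3: I1 EX
c4: I1 WR R1
c5: I2→FPMUL
c6: I2 RO · I3→ALU
c11: I2 EX
c12: I2 WR R1
c13: I3 RO
c14: I3 EX
c15: I3 WR R5
c16: I4→FPADD
c17: I4 RO · I5→FPMUL
c18: I5 RO
c20: I4 EX
c21: I4 WR R5
c23: I5 EX
c24: I5 WR R1

cycle = 6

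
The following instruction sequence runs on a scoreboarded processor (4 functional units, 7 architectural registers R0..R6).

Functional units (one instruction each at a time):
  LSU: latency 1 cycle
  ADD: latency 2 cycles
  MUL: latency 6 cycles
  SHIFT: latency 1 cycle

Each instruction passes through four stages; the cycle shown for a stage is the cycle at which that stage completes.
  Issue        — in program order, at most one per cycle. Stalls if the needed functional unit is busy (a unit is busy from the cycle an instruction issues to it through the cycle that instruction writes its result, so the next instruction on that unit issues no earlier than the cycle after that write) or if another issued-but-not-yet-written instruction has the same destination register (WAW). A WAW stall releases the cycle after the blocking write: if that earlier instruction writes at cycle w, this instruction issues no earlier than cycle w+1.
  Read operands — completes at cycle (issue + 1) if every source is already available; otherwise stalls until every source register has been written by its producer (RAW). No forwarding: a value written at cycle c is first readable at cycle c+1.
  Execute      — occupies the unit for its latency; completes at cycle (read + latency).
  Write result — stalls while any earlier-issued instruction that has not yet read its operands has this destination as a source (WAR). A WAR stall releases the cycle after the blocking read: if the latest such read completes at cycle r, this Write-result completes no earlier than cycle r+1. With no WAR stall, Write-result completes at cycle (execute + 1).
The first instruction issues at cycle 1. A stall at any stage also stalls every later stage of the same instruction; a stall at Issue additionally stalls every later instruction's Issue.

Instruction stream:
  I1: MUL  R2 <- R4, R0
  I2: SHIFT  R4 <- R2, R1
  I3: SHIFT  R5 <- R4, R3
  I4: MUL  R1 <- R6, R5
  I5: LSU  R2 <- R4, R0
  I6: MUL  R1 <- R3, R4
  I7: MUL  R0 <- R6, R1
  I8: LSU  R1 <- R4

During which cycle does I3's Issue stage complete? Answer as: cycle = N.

cycle = 13

t=1  I1 issues→MUL
t=2  I1 reads · I2 issues→SHIFT
t=8  I1 exec-done
t=9  I1 writes R2
t=10  I2 reads
t=11  I2 exec-done
t=12  I2 writes R4
t=13  I3 issues→SHIFT
t=14  I3 reads · I4 issues→MUL
t=15  I3 exec-done · I5 issues→LSU
t=16  I3 writes R5 · I5 reads
t=17  I4 reads · I5 exec-done
t=18  I5 writes R2
t=23  I4 exec-done
t=24  I4 writes R1
t=25  I6 issues→MUL
t=26  I6 reads
t=32  I6 exec-done
t=33  I6 writes R1
t=34  I7 issues→MUL
t=35  I7 reads · I8 issues→LSU
t=36  I8 reads
t=37  I8 exec-done
t=38  I8 writes R1
t=41  I7 exec-done
t=42  I7 writes R0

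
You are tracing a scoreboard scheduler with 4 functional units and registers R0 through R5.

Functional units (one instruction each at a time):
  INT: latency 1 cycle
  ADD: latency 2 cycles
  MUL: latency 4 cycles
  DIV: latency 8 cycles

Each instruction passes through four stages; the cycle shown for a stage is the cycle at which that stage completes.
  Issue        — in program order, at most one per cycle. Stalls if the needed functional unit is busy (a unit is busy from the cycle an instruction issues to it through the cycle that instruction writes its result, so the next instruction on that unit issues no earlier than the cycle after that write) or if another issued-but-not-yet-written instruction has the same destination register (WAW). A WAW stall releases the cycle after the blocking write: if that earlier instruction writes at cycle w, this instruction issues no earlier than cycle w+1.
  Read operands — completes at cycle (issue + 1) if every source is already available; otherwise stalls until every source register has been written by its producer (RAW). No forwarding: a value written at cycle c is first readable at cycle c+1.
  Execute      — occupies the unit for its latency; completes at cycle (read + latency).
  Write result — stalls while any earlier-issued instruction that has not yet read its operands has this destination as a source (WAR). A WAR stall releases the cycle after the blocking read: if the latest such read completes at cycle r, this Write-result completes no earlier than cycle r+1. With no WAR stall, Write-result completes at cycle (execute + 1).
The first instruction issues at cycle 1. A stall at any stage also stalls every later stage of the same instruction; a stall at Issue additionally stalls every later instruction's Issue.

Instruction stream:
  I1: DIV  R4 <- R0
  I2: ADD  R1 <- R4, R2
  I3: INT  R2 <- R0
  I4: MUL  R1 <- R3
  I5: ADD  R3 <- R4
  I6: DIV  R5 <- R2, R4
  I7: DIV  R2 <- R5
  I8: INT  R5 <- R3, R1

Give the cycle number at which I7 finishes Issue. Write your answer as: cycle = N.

I1: IS=1 RO=2 EX=10 WR=11
I2: IS=2 RO=12 EX=14 WR=15  [RAW R4: wait I1 write@11]
I3: IS=3 RO=4 EX=5 WR=13  [WAR R2: wait I2 read@12]
I4: IS=16 RO=17 EX=21 WR=22  [WAW R1: wait I2 write@15]
I5: IS=17 RO=18 EX=20 WR=21
I6: IS=18 RO=19 EX=27 WR=28
I7: IS=29 RO=30 EX=38 WR=39  [struct: DIV busy until I6 writes@28]
I8: IS=30 RO=31 EX=32 WR=33

cycle = 29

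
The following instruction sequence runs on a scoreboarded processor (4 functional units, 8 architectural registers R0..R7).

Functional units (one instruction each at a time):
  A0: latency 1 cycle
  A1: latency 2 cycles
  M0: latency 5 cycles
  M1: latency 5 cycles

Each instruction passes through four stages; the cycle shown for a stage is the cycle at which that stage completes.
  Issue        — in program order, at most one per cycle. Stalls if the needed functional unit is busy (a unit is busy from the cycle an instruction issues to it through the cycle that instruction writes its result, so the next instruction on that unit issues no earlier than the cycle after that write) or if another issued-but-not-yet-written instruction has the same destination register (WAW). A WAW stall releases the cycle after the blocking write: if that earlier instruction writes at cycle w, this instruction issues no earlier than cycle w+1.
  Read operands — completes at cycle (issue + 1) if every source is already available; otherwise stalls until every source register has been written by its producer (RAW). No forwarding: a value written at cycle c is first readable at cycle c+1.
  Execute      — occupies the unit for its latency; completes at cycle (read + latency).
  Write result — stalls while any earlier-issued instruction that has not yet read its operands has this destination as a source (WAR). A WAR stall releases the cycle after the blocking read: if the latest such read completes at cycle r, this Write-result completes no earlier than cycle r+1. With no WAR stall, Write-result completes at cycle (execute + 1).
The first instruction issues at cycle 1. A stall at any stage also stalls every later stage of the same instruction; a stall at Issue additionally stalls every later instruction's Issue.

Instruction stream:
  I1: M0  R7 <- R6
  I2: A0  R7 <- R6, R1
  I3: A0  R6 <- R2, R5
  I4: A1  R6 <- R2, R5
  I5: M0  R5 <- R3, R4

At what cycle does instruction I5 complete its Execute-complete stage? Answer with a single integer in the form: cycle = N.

c1: I1 issues→M0
c2: I1 reads
c7: I1 exec-done
c8: I1 writes R7
c9: I2 issues→A0
c10: I2 reads
c11: I2 exec-done
c12: I2 writes R7
c13: I3 issues→A0
c14: I3 reads
c15: I3 exec-done
c16: I3 writes R6
c17: I4 issues→A1
c18: I4 reads | I5 issues→M0
c19: I5 reads
c20: I4 exec-done
c21: I4 writes R6
c24: I5 exec-done
c25: I5 writes R5

cycle = 24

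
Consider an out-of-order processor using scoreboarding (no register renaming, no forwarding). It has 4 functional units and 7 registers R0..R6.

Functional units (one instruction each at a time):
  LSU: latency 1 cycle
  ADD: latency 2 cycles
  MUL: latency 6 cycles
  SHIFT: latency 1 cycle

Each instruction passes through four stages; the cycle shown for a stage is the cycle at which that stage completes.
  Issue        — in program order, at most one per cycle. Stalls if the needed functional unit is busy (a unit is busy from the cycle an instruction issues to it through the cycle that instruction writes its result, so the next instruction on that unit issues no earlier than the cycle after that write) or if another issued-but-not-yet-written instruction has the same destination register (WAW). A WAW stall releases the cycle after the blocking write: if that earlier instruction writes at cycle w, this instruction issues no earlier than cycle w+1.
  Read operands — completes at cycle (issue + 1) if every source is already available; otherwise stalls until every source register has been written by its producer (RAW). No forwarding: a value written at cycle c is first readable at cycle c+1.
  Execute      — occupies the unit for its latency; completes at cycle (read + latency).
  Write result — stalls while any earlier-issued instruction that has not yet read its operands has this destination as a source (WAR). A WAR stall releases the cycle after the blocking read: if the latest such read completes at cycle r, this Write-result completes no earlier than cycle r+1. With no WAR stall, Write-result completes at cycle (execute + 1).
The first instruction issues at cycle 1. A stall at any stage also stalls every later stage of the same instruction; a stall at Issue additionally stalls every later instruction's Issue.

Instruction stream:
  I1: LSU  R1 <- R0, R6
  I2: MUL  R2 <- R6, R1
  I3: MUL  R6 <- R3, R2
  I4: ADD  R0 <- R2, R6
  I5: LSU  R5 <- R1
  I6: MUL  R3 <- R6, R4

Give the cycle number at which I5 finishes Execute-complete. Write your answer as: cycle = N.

t=1  issue I1 (LSU)
t=2  I1 read-ops; issue I2 (MUL)
t=3  I1 finished on LSU
t=4  I1→R1
t=5  I2 read-ops
t=11  I2 finished on MUL
t=12  I2→R2
t=13  issue I3 (MUL)
t=14  I3 read-ops; issue I4 (ADD)
t=15  issue I5 (LSU)
t=16  I5 read-ops
t=17  I5 finished on LSU
t=18  I5→R5
t=20  I3 finished on MUL
t=21  I3→R6
t=22  I4 read-ops; issue I6 (MUL)
t=23  I6 read-ops
t=24  I4 finished on ADD
t=25  I4→R0
t=29  I6 finished on MUL
t=30  I6→R3

cycle = 17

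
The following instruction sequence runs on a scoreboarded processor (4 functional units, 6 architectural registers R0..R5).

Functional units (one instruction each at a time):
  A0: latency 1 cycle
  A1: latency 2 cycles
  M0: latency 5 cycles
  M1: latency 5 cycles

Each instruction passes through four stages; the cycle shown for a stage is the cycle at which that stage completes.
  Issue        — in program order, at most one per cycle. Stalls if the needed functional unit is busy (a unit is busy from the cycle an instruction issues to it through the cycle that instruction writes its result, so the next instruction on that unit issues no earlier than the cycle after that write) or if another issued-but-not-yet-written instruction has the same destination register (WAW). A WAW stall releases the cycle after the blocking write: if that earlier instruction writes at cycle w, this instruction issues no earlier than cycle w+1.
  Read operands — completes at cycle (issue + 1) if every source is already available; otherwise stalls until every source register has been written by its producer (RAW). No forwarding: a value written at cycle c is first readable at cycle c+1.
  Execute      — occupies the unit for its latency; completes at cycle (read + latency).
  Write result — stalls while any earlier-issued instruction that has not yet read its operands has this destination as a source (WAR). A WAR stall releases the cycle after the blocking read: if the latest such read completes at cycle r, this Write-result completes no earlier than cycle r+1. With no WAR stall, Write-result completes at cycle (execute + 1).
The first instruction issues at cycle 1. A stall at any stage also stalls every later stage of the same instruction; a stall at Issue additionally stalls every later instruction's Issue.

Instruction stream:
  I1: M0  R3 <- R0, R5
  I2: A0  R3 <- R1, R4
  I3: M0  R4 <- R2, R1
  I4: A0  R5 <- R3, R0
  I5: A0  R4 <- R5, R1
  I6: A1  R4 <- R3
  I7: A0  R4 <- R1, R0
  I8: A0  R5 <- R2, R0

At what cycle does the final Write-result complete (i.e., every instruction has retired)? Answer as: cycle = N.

I1: IS=1 RO=2 EX=7 WR=8
I2: IS=9 RO=10 EX=11 WR=12  [WAW R3: wait I1 write@8]
I3: IS=10 RO=11 EX=16 WR=17
I4: IS=13 RO=14 EX=15 WR=16  [struct: A0 busy until I2 writes@12]
I5: IS=18 RO=19 EX=20 WR=21  [WAW R4: wait I3 write@17]
I6: IS=22 RO=23 EX=25 WR=26  [WAW R4: wait I5 write@21]
I7: IS=27 RO=28 EX=29 WR=30  [WAW R4: wait I6 write@26]
I8: IS=31 RO=32 EX=33 WR=34  [struct: A0 busy until I7 writes@30]

cycle = 34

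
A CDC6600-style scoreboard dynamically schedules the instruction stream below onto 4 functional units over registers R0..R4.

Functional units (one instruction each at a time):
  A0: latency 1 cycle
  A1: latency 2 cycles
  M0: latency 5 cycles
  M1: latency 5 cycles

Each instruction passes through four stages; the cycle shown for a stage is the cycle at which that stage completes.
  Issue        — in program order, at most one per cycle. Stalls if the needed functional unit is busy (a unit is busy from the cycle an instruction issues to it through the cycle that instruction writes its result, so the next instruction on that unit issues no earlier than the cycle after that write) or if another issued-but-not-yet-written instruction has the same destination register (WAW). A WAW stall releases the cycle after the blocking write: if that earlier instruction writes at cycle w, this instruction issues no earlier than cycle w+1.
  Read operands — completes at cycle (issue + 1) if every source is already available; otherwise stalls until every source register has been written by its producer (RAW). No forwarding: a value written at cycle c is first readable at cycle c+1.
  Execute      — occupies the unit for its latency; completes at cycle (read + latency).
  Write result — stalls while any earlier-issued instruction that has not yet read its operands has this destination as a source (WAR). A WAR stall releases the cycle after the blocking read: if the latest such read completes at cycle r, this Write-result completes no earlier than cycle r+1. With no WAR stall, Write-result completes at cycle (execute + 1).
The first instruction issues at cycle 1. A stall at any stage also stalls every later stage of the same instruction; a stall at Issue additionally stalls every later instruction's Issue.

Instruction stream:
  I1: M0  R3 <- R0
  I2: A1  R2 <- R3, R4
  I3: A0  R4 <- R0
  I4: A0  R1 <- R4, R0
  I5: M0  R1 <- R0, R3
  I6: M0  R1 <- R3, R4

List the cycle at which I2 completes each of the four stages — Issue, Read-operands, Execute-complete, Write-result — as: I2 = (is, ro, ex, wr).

cycle 1: issue I1 (M0)
cycle 2: I1 read-ops · issue I2 (A1)
cycle 3: issue I3 (A0)
cycle 4: I3 read-ops
cycle 5: I3 finished on A0
cycle 7: I1 finished on M0
cycle 8: I1→R3
cycle 9: I2 read-ops
cycle 10: I3→R4
cycle 11: I2 finished on A1 · issue I4 (A0)
cycle 12: I2→R2 · I4 read-ops
cycle 13: I4 finished on A0
cycle 14: I4→R1
cycle 15: issue I5 (M0)
cycle 16: I5 read-ops
cycle 21: I5 finished on M0
cycle 22: I5→R1
cycle 23: issue I6 (M0)
cycle 24: I6 read-ops
cycle 29: I6 finished on M0
cycle 30: I6→R1

I2 = (2, 9, 11, 12)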